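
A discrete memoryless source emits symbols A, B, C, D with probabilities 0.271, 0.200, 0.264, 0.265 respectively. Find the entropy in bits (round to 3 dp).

H = −Σ pᵢ log₂ pᵢ.
−0.271·log₂(0.271) = 0.5105
−0.200·log₂(0.200) = 0.4644
−0.264·log₂(0.264) = 0.5072
−0.265·log₂(0.265) = 0.5077
Sum ≈ 1.9898 → 1.990 bits.

1.990 bits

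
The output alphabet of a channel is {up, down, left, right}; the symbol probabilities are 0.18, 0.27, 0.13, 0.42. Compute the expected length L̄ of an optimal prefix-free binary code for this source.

Repeatedly combine the two least-probable nodes; the expected code length is the sum of the merged weights.
merge 13/100 + 9/50 → 31/100
merge 27/100 + 31/100 → 29/50
merge 21/50 + 29/50 → 1
L = 31/100 + 29/50 + 1 = 189/100 = 1.89 bits/symbol.

1.89 bits/symbol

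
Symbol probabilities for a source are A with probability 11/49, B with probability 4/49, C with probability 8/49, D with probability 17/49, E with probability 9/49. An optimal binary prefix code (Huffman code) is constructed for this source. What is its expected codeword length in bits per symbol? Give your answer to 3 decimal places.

2.245 bits/symbol

Repeatedly combine the two least-probable nodes; the expected code length is the sum of the merged weights.
merge 4/49 + 8/49 → 12/49
merge 9/49 + 11/49 → 20/49
merge 12/49 + 17/49 → 29/49
merge 20/49 + 29/49 → 1
L = 12/49 + 20/49 + 29/49 + 1 = 110/49 ≈ 2.245 bits/symbol.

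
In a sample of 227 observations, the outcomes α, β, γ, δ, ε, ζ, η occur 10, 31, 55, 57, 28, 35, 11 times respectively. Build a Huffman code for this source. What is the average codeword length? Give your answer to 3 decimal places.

Probabilities are the counts divided by 227.
Repeatedly combine the two least-probable nodes; the expected code length is the sum of the merged weights.
merge 10/227 + 11/227 → 21/227
merge 21/227 + 28/227 → 49/227
merge 31/227 + 35/227 → 66/227
merge 49/227 + 55/227 → 104/227
merge 57/227 + 66/227 → 123/227
merge 104/227 + 123/227 → 1
L = 21/227 + 49/227 + 66/227 + 104/227 + 123/227 + 1 = 590/227 ≈ 2.599 bits/symbol.

2.599 bits/symbol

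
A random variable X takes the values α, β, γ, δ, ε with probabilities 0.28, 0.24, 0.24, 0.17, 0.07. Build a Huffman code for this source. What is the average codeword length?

2.24 bits/symbol

Repeatedly combine the two least-probable nodes; the expected code length is the sum of the merged weights.
merge 7/100 + 17/100 → 6/25
merge 6/25 + 6/25 → 12/25
merge 6/25 + 7/25 → 13/25
merge 12/25 + 13/25 → 1
L = 6/25 + 12/25 + 13/25 + 1 = 56/25 = 2.24 bits/symbol.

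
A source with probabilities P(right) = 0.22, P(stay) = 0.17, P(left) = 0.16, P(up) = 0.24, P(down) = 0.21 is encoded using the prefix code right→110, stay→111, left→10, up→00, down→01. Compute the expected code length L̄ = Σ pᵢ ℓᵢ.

2.39 bits/symbol

L̄ = Σ pᵢ·ℓᵢ = 0.22·3 + 0.17·3 + 0.16·2 + 0.24·2 + 0.21·2 = 2.39 bits/symbol.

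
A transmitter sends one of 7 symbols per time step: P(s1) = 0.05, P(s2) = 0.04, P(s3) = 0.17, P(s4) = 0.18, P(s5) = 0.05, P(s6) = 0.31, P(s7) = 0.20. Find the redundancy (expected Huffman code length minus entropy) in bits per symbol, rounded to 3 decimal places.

0.054 bits

Entropy H = −Σ p log₂ p ≈ 2.4860 bits.
Huffman merges: 1/25+1/20→9/100; 1/20+9/100→7/50; 7/50+17/100→31/100; 9/50+1/5→19/50; 31/100+31/100→31/50; 19/50+31/50→1. L = 127/50 ≈ 2.5400.
L − H = 2.5400 − 2.4860 = 0.054 bits.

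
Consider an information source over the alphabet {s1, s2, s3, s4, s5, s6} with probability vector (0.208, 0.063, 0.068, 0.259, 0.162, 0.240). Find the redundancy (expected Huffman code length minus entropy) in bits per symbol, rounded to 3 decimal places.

0.013 bits

Entropy H = −Σ p log₂ p ≈ 2.4105 bits.
Huffman merges: 63/1000+17/250→131/1000; 131/1000+81/500→293/1000; 26/125+6/25→56/125; 259/1000+293/1000→69/125; 56/125+69/125→1. L = 303/125 ≈ 2.4240.
L − H = 2.4240 − 2.4105 = 0.013 bits.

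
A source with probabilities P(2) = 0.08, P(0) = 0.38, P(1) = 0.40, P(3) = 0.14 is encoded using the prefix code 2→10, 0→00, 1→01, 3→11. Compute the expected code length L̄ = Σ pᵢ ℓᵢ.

2 bits/symbol

L̄ = Σ pᵢ·ℓᵢ = 0.08·2 + 0.38·2 + 0.40·2 + 0.14·2 = 2 bits/symbol.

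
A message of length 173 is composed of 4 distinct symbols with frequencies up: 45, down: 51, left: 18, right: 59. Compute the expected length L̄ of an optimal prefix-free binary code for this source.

Probabilities are the counts divided by 173.
Repeatedly combine the two least-probable nodes; the expected code length is the sum of the merged weights.
merge 18/173 + 45/173 → 63/173
merge 51/173 + 59/173 → 110/173
merge 63/173 + 110/173 → 1
L = 63/173 + 110/173 + 1 = 2 bits/symbol.

2 bits/symbol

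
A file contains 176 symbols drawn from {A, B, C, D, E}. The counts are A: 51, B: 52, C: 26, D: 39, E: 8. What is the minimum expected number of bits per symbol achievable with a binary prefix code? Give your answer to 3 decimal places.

Probabilities are the counts divided by 176.
Repeatedly combine the two least-probable nodes; the expected code length is the sum of the merged weights.
merge 1/22 + 13/88 → 17/88
merge 17/88 + 39/176 → 73/176
merge 51/176 + 13/44 → 103/176
merge 73/176 + 103/176 → 1
L = 17/88 + 73/176 + 103/176 + 1 = 193/88 ≈ 2.193 bits/symbol.

2.193 bits/symbol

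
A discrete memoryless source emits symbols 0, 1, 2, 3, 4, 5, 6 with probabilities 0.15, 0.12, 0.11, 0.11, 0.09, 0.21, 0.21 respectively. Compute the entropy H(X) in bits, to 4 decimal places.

2.7365 bits

H = −Σ pᵢ log₂ pᵢ.
−0.15·log₂(0.15) = 0.4105
−0.12·log₂(0.12) = 0.3671
−0.11·log₂(0.11) = 0.3503
−0.11·log₂(0.11) = 0.3503
−0.09·log₂(0.09) = 0.3127
−0.21·log₂(0.21) = 0.4728
−0.21·log₂(0.21) = 0.4728
Sum ≈ 2.7365 → 2.7365 bits.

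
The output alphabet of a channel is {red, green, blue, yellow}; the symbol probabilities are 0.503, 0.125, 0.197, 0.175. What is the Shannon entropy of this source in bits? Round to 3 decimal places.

H = −Σ pᵢ log₂ pᵢ.
−0.503·log₂(0.503) = 0.4987
−0.125·log₂(0.125) = 0.3750
−0.197·log₂(0.197) = 0.4617
−0.175·log₂(0.175) = 0.4401
Sum ≈ 1.7754 → 1.775 bits.

1.775 bits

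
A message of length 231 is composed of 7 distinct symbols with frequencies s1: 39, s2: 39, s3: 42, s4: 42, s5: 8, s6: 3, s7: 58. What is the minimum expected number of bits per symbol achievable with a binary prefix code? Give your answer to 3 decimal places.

Probabilities are the counts divided by 231.
Repeatedly combine the two least-probable nodes; the expected code length is the sum of the merged weights.
merge 1/77 + 8/231 → 1/21
merge 1/21 + 13/77 → 50/231
merge 13/77 + 2/11 → 27/77
merge 2/11 + 50/231 → 92/231
merge 58/231 + 27/77 → 139/231
merge 92/231 + 139/231 → 1
L = 1/21 + 50/231 + 27/77 + 92/231 + 139/231 + 1 = 604/231 ≈ 2.615 bits/symbol.

2.615 bits/symbol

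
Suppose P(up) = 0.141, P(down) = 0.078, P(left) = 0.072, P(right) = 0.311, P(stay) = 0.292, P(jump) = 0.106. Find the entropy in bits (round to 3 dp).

2.345 bits

H = −Σ pᵢ log₂ pᵢ.
−0.141·log₂(0.141) = 0.3985
−0.078·log₂(0.078) = 0.2871
−0.072·log₂(0.072) = 0.2733
−0.311·log₂(0.311) = 0.5240
−0.292·log₂(0.292) = 0.5186
−0.106·log₂(0.106) = 0.3432
Sum ≈ 2.3447 → 2.345 bits.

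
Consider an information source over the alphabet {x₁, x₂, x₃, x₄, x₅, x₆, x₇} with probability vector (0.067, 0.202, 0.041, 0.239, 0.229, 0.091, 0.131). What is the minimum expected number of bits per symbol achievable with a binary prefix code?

2.637 bits/symbol

Repeatedly combine the two least-probable nodes; the expected code length is the sum of the merged weights.
merge 41/1000 + 67/1000 → 27/250
merge 91/1000 + 27/250 → 199/1000
merge 131/1000 + 199/1000 → 33/100
merge 101/500 + 229/1000 → 431/1000
merge 239/1000 + 33/100 → 569/1000
merge 431/1000 + 569/1000 → 1
L = 27/250 + 199/1000 + 33/100 + 431/1000 + 569/1000 + 1 = 2637/1000 = 2.637 bits/symbol.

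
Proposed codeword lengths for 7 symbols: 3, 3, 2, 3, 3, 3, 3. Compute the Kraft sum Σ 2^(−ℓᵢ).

1

With common denominator 2^3 = 8: Σ 2^(−ℓᵢ) = 1/8 + 1/8 + 2/8 + 1/8 + 1/8 + 1/8 + 1/8 = 8/8 = 1.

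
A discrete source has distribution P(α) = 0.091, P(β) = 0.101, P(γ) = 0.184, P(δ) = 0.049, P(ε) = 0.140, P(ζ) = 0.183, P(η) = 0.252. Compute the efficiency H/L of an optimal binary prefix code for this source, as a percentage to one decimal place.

98.3%

Entropy H = −Σ p log₂ p ≈ 2.6579 bits.
Huffman merges: 49/1000+91/1000→7/50; 101/1000+7/50→241/1000; 7/50+183/1000→323/1000; 23/125+241/1000→17/40; 63/250+323/1000→23/40; 17/40+23/40→1. L = 338/125 ≈ 2.7040.
Efficiency = H/L = 2.6579/2.7040 = 98.3%.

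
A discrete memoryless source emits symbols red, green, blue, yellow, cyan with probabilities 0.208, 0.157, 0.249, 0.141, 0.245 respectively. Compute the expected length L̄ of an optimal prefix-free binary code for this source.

Repeatedly combine the two least-probable nodes; the expected code length is the sum of the merged weights.
merge 141/1000 + 157/1000 → 149/500
merge 26/125 + 49/200 → 453/1000
merge 249/1000 + 149/500 → 547/1000
merge 453/1000 + 547/1000 → 1
L = 149/500 + 453/1000 + 547/1000 + 1 = 1149/500 = 2.298 bits/symbol.

2.298 bits/symbol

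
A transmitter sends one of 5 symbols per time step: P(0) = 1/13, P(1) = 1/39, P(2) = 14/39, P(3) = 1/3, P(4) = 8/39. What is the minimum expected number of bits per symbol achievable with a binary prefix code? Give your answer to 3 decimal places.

2.051 bits/symbol

Repeatedly combine the two least-probable nodes; the expected code length is the sum of the merged weights.
merge 1/39 + 1/13 → 4/39
merge 4/39 + 8/39 → 4/13
merge 4/13 + 1/3 → 25/39
merge 14/39 + 25/39 → 1
L = 4/39 + 4/13 + 25/39 + 1 = 80/39 ≈ 2.051 bits/symbol.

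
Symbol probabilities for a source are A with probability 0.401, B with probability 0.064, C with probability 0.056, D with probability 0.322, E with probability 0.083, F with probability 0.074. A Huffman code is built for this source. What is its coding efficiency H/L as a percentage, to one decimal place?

98.4%

Entropy H = −Σ p log₂ p ≈ 2.1178 bits.
Huffman merges: 7/125+8/125→3/25; 37/500+83/1000→157/1000; 3/25+157/1000→277/1000; 277/1000+161/500→599/1000; 401/1000+599/1000→1. L = 2153/1000 ≈ 2.1530.
Efficiency = H/L = 2.1178/2.1530 = 98.4%.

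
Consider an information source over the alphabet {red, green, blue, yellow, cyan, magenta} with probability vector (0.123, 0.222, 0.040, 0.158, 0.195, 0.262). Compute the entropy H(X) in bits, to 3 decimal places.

H = −Σ pᵢ log₂ pᵢ.
−0.123·log₂(0.123) = 0.3719
−0.222·log₂(0.222) = 0.4820
−0.040·log₂(0.040) = 0.1858
−0.158·log₂(0.158) = 0.4206
−0.195·log₂(0.195) = 0.4599
−0.262·log₂(0.262) = 0.5063
Sum ≈ 2.4264 → 2.426 bits.

2.426 bits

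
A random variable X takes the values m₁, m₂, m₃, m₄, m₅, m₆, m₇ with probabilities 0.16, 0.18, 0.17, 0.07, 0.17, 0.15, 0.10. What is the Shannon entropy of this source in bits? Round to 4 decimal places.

H = −Σ pᵢ log₂ pᵢ.
−0.16·log₂(0.16) = 0.4230
−0.18·log₂(0.18) = 0.4453
−0.17·log₂(0.17) = 0.4346
−0.07·log₂(0.07) = 0.2686
−0.17·log₂(0.17) = 0.4346
−0.15·log₂(0.15) = 0.4105
−0.10·log₂(0.10) = 0.3322
Sum ≈ 2.7488 → 2.7488 bits.

2.7488 bits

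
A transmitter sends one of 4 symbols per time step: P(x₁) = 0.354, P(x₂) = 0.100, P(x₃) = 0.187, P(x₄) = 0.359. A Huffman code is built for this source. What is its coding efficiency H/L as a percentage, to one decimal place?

95.7%

Entropy H = −Σ p log₂ p ≈ 1.8455 bits.
Huffman merges: 1/10+187/1000→287/1000; 287/1000+177/500→641/1000; 359/1000+641/1000→1. L = 241/125 ≈ 1.9280.
Efficiency = H/L = 1.8455/1.9280 = 95.7%.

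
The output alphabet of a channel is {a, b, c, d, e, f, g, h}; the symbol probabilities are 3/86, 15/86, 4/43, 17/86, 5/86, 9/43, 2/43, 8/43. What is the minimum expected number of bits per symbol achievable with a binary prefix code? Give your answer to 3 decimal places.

2.814 bits/symbol

Repeatedly combine the two least-probable nodes; the expected code length is the sum of the merged weights.
merge 3/86 + 2/43 → 7/86
merge 5/86 + 7/86 → 6/43
merge 4/43 + 6/43 → 10/43
merge 15/86 + 8/43 → 31/86
merge 17/86 + 9/43 → 35/86
merge 10/43 + 31/86 → 51/86
merge 35/86 + 51/86 → 1
L = 7/86 + 6/43 + 10/43 + 31/86 + 35/86 + 51/86 + 1 = 121/43 ≈ 2.814 bits/symbol.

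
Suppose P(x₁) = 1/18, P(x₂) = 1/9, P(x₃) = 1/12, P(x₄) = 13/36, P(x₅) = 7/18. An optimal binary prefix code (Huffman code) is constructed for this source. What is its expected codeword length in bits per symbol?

2 bits/symbol

Repeatedly combine the two least-probable nodes; the expected code length is the sum of the merged weights.
merge 1/18 + 1/12 → 5/36
merge 1/9 + 5/36 → 1/4
merge 1/4 + 13/36 → 11/18
merge 7/18 + 11/18 → 1
L = 5/36 + 1/4 + 11/18 + 1 = 2 bits/symbol.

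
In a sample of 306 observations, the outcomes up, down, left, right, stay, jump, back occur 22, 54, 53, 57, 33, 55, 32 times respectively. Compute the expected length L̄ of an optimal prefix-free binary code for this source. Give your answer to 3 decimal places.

Probabilities are the counts divided by 306.
Repeatedly combine the two least-probable nodes; the expected code length is the sum of the merged weights.
merge 11/153 + 16/153 → 3/17
merge 11/102 + 53/306 → 43/153
merge 3/17 + 3/17 → 6/17
merge 55/306 + 19/102 → 56/153
merge 43/153 + 6/17 → 97/153
merge 56/153 + 97/153 → 1
L = 3/17 + 43/153 + 6/17 + 56/153 + 97/153 + 1 = 430/153 ≈ 2.810 bits/symbol.

2.810 bits/symbol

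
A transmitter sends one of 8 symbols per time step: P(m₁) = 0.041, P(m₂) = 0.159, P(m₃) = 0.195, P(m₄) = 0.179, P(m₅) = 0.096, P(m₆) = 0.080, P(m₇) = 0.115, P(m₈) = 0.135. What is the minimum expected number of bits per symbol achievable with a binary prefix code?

Repeatedly combine the two least-probable nodes; the expected code length is the sum of the merged weights.
merge 41/1000 + 2/25 → 121/1000
merge 12/125 + 23/200 → 211/1000
merge 121/1000 + 27/200 → 32/125
merge 159/1000 + 179/1000 → 169/500
merge 39/200 + 211/1000 → 203/500
merge 32/125 + 169/500 → 297/500
merge 203/500 + 297/500 → 1
L = 121/1000 + 211/1000 + 32/125 + 169/500 + 203/500 + 297/500 + 1 = 1463/500 = 2.926 bits/symbol.

2.926 bits/symbol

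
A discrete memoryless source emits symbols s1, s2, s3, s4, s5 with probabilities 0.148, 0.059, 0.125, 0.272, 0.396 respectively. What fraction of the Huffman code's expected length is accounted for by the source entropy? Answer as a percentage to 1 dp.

Entropy H = −Σ p log₂ p ≈ 2.0640 bits.
Huffman merges: 59/1000+1/8→23/125; 37/250+23/125→83/250; 34/125+83/250→151/250; 99/250+151/250→1. L = 53/25 ≈ 2.1200.
Efficiency = H/L = 2.0640/2.1200 = 97.4%.

97.4%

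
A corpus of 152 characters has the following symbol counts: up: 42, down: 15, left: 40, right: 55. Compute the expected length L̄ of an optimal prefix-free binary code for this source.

Probabilities are the counts divided by 152.
Repeatedly combine the two least-probable nodes; the expected code length is the sum of the merged weights.
merge 15/152 + 5/19 → 55/152
merge 21/76 + 55/152 → 97/152
merge 55/152 + 97/152 → 1
L = 55/152 + 97/152 + 1 = 2 bits/symbol.

2 bits/symbol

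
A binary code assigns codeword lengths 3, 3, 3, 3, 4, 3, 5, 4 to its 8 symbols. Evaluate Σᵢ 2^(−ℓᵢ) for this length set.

0.78125

With common denominator 2^5 = 32: Σ 2^(−ℓᵢ) = 4/32 + 4/32 + 4/32 + 4/32 + 2/32 + 4/32 + 1/32 + 2/32 = 25/32 = 0.78125.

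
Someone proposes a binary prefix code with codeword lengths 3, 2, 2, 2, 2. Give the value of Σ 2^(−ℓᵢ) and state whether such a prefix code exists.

1.125; no

With common denominator 2^3 = 8: Σ 2^(−ℓᵢ) = 1/8 + 2/8 + 2/8 + 2/8 + 2/8 = 9/8 = 1.125.
Kraft's inequality requires Σ ≤ 1; here Σ = 1.125 > 1, so no such prefix code exists.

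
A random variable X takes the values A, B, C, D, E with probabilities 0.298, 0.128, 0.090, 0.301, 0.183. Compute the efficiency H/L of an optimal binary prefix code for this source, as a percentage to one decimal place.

Entropy H = −Σ p log₂ p ≈ 2.1825 bits.
Huffman merges: 9/100+16/125→109/500; 183/1000+109/500→401/1000; 149/500+301/1000→599/1000; 401/1000+599/1000→1. L = 1109/500 ≈ 2.2180.
Efficiency = H/L = 2.1825/2.2180 = 98.4%.

98.4%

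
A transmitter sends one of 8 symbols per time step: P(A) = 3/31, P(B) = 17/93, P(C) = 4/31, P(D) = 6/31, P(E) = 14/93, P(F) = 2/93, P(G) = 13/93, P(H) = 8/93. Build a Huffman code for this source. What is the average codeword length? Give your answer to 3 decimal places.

2.914 bits/symbol

Repeatedly combine the two least-probable nodes; the expected code length is the sum of the merged weights.
merge 2/93 + 8/93 → 10/93
merge 3/31 + 10/93 → 19/93
merge 4/31 + 13/93 → 25/93
merge 14/93 + 17/93 → 1/3
merge 6/31 + 19/93 → 37/93
merge 25/93 + 1/3 → 56/93
merge 37/93 + 56/93 → 1
L = 10/93 + 19/93 + 25/93 + 1/3 + 37/93 + 56/93 + 1 = 271/93 ≈ 2.914 bits/symbol.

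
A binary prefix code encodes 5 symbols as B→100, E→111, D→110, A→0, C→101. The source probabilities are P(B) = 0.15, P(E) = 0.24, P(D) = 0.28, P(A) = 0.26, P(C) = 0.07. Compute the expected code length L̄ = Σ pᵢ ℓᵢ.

L̄ = Σ pᵢ·ℓᵢ = 0.15·3 + 0.24·3 + 0.28·3 + 0.26·1 + 0.07·3 = 2.48 bits/symbol.

2.48 bits/symbol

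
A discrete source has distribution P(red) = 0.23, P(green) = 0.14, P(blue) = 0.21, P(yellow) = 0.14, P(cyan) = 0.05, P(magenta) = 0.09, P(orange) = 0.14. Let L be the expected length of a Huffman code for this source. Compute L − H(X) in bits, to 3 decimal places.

0.019 bits

Entropy H = −Σ p log₂ p ≈ 2.6806 bits.
Huffman merges: 1/20+9/100→7/50; 7/50+7/50→7/25; 7/50+7/50→7/25; 21/100+23/100→11/25; 7/25+7/25→14/25; 11/25+14/25→1. L = 27/10 ≈ 2.7000.
L − H = 2.7000 − 2.6806 = 0.019 bits.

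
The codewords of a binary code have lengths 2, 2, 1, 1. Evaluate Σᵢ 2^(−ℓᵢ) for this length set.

1.5

With common denominator 2^2 = 4: Σ 2^(−ℓᵢ) = 1/4 + 1/4 + 2/4 + 2/4 = 6/4 = 1.5.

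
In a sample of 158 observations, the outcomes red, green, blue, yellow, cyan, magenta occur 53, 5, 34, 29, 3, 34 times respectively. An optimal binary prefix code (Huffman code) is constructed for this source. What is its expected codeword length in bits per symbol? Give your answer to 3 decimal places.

Probabilities are the counts divided by 158.
Repeatedly combine the two least-probable nodes; the expected code length is the sum of the merged weights.
merge 3/158 + 5/158 → 4/79
merge 4/79 + 29/158 → 37/158
merge 17/79 + 17/79 → 34/79
merge 37/158 + 53/158 → 45/79
merge 34/79 + 45/79 → 1
L = 4/79 + 37/158 + 34/79 + 45/79 + 1 = 361/158 ≈ 2.285 bits/symbol.

2.285 bits/symbol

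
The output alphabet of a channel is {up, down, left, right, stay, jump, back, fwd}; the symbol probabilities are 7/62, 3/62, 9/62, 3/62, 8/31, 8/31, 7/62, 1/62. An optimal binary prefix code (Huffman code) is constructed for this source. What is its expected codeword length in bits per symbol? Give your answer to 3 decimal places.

Repeatedly combine the two least-probable nodes; the expected code length is the sum of the merged weights.
merge 1/62 + 3/62 → 2/31
merge 3/62 + 2/31 → 7/62
merge 7/62 + 7/62 → 7/31
merge 7/62 + 9/62 → 8/31
merge 7/31 + 8/31 → 15/31
merge 8/31 + 8/31 → 16/31
merge 15/31 + 16/31 → 1
L = 2/31 + 7/62 + 7/31 + 8/31 + 15/31 + 16/31 + 1 = 165/62 ≈ 2.661 bits/symbol.

2.661 bits/symbol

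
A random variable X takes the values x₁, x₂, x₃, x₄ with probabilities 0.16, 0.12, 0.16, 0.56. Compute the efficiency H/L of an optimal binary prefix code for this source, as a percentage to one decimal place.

97.8%

Entropy H = −Σ p log₂ p ≈ 1.6815 bits.
Huffman merges: 3/25+4/25→7/25; 4/25+7/25→11/25; 11/25+14/25→1. L = 43/25 ≈ 1.7200.
Efficiency = H/L = 1.6815/1.7200 = 97.8%.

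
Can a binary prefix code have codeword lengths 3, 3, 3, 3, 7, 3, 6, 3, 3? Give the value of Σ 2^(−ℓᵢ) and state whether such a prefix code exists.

With common denominator 2^7 = 128: Σ 2^(−ℓᵢ) = 16/128 + 16/128 + 16/128 + 16/128 + 1/128 + 16/128 + 2/128 + 16/128 + 16/128 = 115/128 = 0.8984375.
Kraft's inequality requires Σ ≤ 1; here Σ = 0.8984375 ≤ 1, so such a prefix code exists.

0.8984375; yes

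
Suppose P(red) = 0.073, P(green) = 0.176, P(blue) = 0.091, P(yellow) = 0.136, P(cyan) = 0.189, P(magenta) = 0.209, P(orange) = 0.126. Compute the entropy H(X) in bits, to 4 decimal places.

H = −Σ pᵢ log₂ pᵢ.
−0.073·log₂(0.073) = 0.2756
−0.176·log₂(0.176) = 0.4411
−0.091·log₂(0.091) = 0.3147
−0.136·log₂(0.136) = 0.3915
−0.189·log₂(0.189) = 0.4543
−0.209·log₂(0.209) = 0.4720
−0.126·log₂(0.126) = 0.3766
Sum ≈ 2.7257 → 2.7257 bits.

2.7257 bits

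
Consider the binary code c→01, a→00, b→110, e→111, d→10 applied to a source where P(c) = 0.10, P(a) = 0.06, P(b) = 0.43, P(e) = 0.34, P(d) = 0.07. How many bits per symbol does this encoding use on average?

2.77 bits/symbol

L̄ = Σ pᵢ·ℓᵢ = 0.10·2 + 0.06·2 + 0.43·3 + 0.34·3 + 0.07·2 = 2.77 bits/symbol.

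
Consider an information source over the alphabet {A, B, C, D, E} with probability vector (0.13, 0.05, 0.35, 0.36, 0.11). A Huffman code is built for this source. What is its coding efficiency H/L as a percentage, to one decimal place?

Entropy H = −Σ p log₂ p ≈ 2.0097 bits.
Huffman merges: 1/20+11/100→4/25; 13/100+4/25→29/100; 29/100+7/20→16/25; 9/25+16/25→1. L = 209/100 ≈ 2.0900.
Efficiency = H/L = 2.0097/2.0900 = 96.2%.

96.2%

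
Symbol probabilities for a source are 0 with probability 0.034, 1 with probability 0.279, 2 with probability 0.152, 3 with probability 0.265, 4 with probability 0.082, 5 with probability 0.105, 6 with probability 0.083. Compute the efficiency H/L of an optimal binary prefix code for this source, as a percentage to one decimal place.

98.6%

Entropy H = −Σ p log₂ p ≈ 2.5358 bits.
Huffman merges: 17/500+41/500→29/250; 83/1000+21/200→47/250; 29/250+19/125→67/250; 47/250+53/200→453/1000; 67/250+279/1000→547/1000; 453/1000+547/1000→1. L = 643/250 ≈ 2.5720.
Efficiency = H/L = 2.5358/2.5720 = 98.6%.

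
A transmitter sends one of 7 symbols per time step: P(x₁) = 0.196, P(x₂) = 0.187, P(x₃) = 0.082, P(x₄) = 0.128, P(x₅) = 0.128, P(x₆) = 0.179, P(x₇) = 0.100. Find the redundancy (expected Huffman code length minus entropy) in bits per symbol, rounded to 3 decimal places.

Entropy H = −Σ p log₂ p ≈ 2.7447 bits.
Huffman merges: 41/500+1/10→91/500; 16/125+16/125→32/125; 179/1000+91/500→361/1000; 187/1000+49/250→383/1000; 32/125+361/1000→617/1000; 383/1000+617/1000→1. L = 2799/1000 ≈ 2.7990.
L − H = 2.7990 − 2.7447 = 0.054 bits.

0.054 bits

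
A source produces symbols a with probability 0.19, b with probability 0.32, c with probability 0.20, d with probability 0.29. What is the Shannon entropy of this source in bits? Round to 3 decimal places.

H = −Σ pᵢ log₂ pᵢ.
−0.19·log₂(0.19) = 0.4552
−0.32·log₂(0.32) = 0.5260
−0.20·log₂(0.20) = 0.4644
−0.29·log₂(0.29) = 0.5179
Sum ≈ 1.9635 → 1.964 bits.

1.964 bits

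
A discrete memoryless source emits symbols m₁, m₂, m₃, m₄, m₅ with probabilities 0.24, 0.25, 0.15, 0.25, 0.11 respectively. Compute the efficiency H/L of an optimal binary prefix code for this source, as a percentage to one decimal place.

Entropy H = −Σ p log₂ p ≈ 2.2550 bits.
Huffman merges: 11/100+3/20→13/50; 6/25+1/4→49/100; 1/4+13/50→51/100; 49/100+51/100→1. L = 113/50 ≈ 2.2600.
Efficiency = H/L = 2.2550/2.2600 = 99.8%.

99.8%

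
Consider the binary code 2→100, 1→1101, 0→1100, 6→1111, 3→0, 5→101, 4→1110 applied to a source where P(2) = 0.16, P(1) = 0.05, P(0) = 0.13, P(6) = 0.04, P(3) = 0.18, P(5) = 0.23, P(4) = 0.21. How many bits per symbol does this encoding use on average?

3.07 bits/symbol

L̄ = Σ pᵢ·ℓᵢ = 0.16·3 + 0.05·4 + 0.13·4 + 0.04·4 + 0.18·1 + 0.23·3 + 0.21·4 = 3.07 bits/symbol.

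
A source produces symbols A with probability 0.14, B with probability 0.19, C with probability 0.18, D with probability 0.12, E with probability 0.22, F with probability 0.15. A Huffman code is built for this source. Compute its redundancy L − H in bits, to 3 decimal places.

0.034 bits

Entropy H = −Σ p log₂ p ≈ 2.5558 bits.
Huffman merges: 3/25+7/50→13/50; 3/20+9/50→33/100; 19/100+11/50→41/100; 13/50+33/100→59/100; 41/100+59/100→1. L = 259/100 ≈ 2.5900.
L − H = 2.5900 − 2.5558 = 0.034 bits.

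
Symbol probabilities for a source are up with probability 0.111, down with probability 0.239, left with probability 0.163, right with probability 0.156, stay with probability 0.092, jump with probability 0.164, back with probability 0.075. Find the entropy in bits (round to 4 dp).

H = −Σ pᵢ log₂ pᵢ.
−0.111·log₂(0.111) = 0.3520
−0.239·log₂(0.239) = 0.4935
−0.163·log₂(0.163) = 0.4266
−0.156·log₂(0.156) = 0.4181
−0.092·log₂(0.092) = 0.3167
−0.164·log₂(0.164) = 0.4278
−0.075·log₂(0.075) = 0.2803
Sum ≈ 2.7150 → 2.7150 bits.

2.7150 bits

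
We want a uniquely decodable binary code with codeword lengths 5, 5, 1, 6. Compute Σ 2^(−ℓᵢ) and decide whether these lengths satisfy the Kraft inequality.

With common denominator 2^6 = 64: Σ 2^(−ℓᵢ) = 2/64 + 2/64 + 32/64 + 1/64 = 37/64 = 0.578125.
Kraft's inequality requires Σ ≤ 1; here Σ = 0.578125 ≤ 1, so such a prefix code exists.

0.578125; yes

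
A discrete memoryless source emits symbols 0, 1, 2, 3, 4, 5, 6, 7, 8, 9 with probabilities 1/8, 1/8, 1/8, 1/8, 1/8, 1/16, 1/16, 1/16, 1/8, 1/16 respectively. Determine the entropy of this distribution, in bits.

Each probability is a power of 1/2, so log₂(1/p) is an integer.
H = Σ p·log₂(1/p) = 1/8·3 + 1/8·3 + 1/8·3 + 1/8·3 + 1/8·3 + 1/16·4 + 1/16·4 + 1/16·4 + 1/8·3 + 1/16·4 = 3.25 bits.

3.25 bits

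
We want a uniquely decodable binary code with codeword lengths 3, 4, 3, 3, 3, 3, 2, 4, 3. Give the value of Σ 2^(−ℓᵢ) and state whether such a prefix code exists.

1.125; no

With common denominator 2^4 = 16: Σ 2^(−ℓᵢ) = 2/16 + 1/16 + 2/16 + 2/16 + 2/16 + 2/16 + 4/16 + 1/16 + 2/16 = 18/16 = 1.125.
Kraft's inequality requires Σ ≤ 1; here Σ = 1.125 > 1, so no such prefix code exists.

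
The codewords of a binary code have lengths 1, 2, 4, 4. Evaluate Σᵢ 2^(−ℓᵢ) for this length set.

0.875

With common denominator 2^4 = 16: Σ 2^(−ℓᵢ) = 8/16 + 4/16 + 1/16 + 1/16 = 14/16 = 0.875.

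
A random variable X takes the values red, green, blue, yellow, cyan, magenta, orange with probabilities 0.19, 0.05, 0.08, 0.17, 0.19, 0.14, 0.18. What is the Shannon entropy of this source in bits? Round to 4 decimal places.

H = −Σ pᵢ log₂ pᵢ.
−0.19·log₂(0.19) = 0.4552
−0.05·log₂(0.05) = 0.2161
−0.08·log₂(0.08) = 0.2915
−0.17·log₂(0.17) = 0.4346
−0.19·log₂(0.19) = 0.4552
−0.14·log₂(0.14) = 0.3971
−0.18·log₂(0.18) = 0.4453
Sum ≈ 2.6951 → 2.6951 bits.

2.6951 bits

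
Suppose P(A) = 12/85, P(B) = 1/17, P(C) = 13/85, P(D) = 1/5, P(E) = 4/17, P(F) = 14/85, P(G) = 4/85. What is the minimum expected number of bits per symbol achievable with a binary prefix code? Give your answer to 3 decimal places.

Repeatedly combine the two least-probable nodes; the expected code length is the sum of the merged weights.
merge 4/85 + 1/17 → 9/85
merge 9/85 + 12/85 → 21/85
merge 13/85 + 14/85 → 27/85
merge 1/5 + 4/17 → 37/85
merge 21/85 + 27/85 → 48/85
merge 37/85 + 48/85 → 1
L = 9/85 + 21/85 + 27/85 + 37/85 + 48/85 + 1 = 227/85 ≈ 2.671 bits/symbol.

2.671 bits/symbol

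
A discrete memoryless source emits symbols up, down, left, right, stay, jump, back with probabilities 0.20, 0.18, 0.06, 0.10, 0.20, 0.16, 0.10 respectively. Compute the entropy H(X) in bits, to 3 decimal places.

H = −Σ pᵢ log₂ pᵢ.
−0.20·log₂(0.20) = 0.4644
−0.18·log₂(0.18) = 0.4453
−0.06·log₂(0.06) = 0.2435
−0.10·log₂(0.10) = 0.3322
−0.20·log₂(0.20) = 0.4644
−0.16·log₂(0.16) = 0.4230
−0.10·log₂(0.10) = 0.3322
Sum ≈ 2.7050 → 2.705 bits.

2.705 bits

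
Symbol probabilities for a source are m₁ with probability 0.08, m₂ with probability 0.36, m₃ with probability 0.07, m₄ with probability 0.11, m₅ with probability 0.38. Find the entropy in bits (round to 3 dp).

H = −Σ pᵢ log₂ pᵢ.
−0.08·log₂(0.08) = 0.2915
−0.36·log₂(0.36) = 0.5306
−0.07·log₂(0.07) = 0.2686
−0.11·log₂(0.11) = 0.3503
−0.38·log₂(0.38) = 0.5305
Sum ≈ 1.9714 → 1.971 bits.

1.971 bits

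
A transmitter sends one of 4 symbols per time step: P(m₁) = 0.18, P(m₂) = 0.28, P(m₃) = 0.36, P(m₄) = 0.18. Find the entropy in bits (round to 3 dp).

H = −Σ pᵢ log₂ pᵢ.
−0.18·log₂(0.18) = 0.4453
−0.28·log₂(0.28) = 0.5142
−0.36·log₂(0.36) = 0.5306
−0.18·log₂(0.18) = 0.4453
Sum ≈ 1.9355 → 1.935 bits.

1.935 bits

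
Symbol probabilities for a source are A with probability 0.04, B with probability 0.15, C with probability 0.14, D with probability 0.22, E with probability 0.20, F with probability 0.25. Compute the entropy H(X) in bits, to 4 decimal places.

2.4384 bits

H = −Σ pᵢ log₂ pᵢ.
−0.04·log₂(0.04) = 0.1858
−0.15·log₂(0.15) = 0.4105
−0.14·log₂(0.14) = 0.3971
−0.22·log₂(0.22) = 0.4806
−0.20·log₂(0.20) = 0.4644
−0.25·log₂(0.25) = 0.5000
Sum ≈ 2.4384 → 2.4384 bits.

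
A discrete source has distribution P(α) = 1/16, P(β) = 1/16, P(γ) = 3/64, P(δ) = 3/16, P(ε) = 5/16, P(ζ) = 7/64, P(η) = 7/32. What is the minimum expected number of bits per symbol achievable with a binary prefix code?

Repeatedly combine the two least-probable nodes; the expected code length is the sum of the merged weights.
merge 3/64 + 1/16 → 7/64
merge 1/16 + 7/64 → 11/64
merge 7/64 + 11/64 → 9/32
merge 3/16 + 7/32 → 13/32
merge 9/32 + 5/16 → 19/32
merge 13/32 + 19/32 → 1
L = 7/64 + 11/64 + 9/32 + 13/32 + 19/32 + 1 = 41/16 = 2.5625 bits/symbol.

2.5625 bits/symbol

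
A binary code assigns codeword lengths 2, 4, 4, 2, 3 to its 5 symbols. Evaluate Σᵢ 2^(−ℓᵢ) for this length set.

With common denominator 2^4 = 16: Σ 2^(−ℓᵢ) = 4/16 + 1/16 + 1/16 + 4/16 + 2/16 = 12/16 = 0.75.

0.75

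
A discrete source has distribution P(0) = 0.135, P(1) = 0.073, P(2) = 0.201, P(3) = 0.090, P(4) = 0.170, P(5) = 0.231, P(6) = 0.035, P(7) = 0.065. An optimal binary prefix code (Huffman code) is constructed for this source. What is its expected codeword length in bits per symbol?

Repeatedly combine the two least-probable nodes; the expected code length is the sum of the merged weights.
merge 7/200 + 13/200 → 1/10
merge 73/1000 + 9/100 → 163/1000
merge 1/10 + 27/200 → 47/200
merge 163/1000 + 17/100 → 333/1000
merge 201/1000 + 231/1000 → 54/125
merge 47/200 + 333/1000 → 71/125
merge 54/125 + 71/125 → 1
L = 1/10 + 163/1000 + 47/200 + 333/1000 + 54/125 + 71/125 + 1 = 2831/1000 = 2.831 bits/symbol.

2.831 bits/symbol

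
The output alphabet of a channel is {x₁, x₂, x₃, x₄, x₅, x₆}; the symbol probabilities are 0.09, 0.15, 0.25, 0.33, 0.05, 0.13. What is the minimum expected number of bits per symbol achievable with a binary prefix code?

Repeatedly combine the two least-probable nodes; the expected code length is the sum of the merged weights.
merge 1/20 + 9/100 → 7/50
merge 13/100 + 7/50 → 27/100
merge 3/20 + 1/4 → 2/5
merge 27/100 + 33/100 → 3/5
merge 2/5 + 3/5 → 1
L = 7/50 + 27/100 + 2/5 + 3/5 + 1 = 241/100 = 2.41 bits/symbol.

2.41 bits/symbol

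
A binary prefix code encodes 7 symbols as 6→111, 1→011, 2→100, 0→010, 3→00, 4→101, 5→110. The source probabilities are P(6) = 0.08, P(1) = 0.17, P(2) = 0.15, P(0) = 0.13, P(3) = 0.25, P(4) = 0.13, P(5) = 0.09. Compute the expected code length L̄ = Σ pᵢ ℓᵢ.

L̄ = Σ pᵢ·ℓᵢ = 0.08·3 + 0.17·3 + 0.15·3 + 0.13·3 + 0.25·2 + 0.13·3 + 0.09·3 = 2.75 bits/symbol.

2.75 bits/symbol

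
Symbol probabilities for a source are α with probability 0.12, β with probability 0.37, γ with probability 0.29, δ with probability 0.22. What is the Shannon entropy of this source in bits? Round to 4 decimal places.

H = −Σ pᵢ log₂ pᵢ.
−0.12·log₂(0.12) = 0.3671
−0.37·log₂(0.37) = 0.5307
−0.29·log₂(0.29) = 0.5179
−0.22·log₂(0.22) = 0.4806
Sum ≈ 1.8963 → 1.8963 bits.

1.8963 bits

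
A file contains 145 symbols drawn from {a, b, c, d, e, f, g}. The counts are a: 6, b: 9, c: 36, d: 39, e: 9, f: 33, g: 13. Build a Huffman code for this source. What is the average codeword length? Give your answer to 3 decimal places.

2.510 bits/symbol

Probabilities are the counts divided by 145.
Repeatedly combine the two least-probable nodes; the expected code length is the sum of the merged weights.
merge 6/145 + 9/145 → 3/29
merge 9/145 + 13/145 → 22/145
merge 3/29 + 22/145 → 37/145
merge 33/145 + 36/145 → 69/145
merge 37/145 + 39/145 → 76/145
merge 69/145 + 76/145 → 1
L = 3/29 + 22/145 + 37/145 + 69/145 + 76/145 + 1 = 364/145 ≈ 2.510 bits/symbol.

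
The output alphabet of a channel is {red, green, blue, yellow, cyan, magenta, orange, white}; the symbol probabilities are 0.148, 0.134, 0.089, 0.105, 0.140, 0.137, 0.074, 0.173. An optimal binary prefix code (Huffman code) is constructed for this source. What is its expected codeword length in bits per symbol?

Repeatedly combine the two least-probable nodes; the expected code length is the sum of the merged weights.
merge 37/500 + 89/1000 → 163/1000
merge 21/200 + 67/500 → 239/1000
merge 137/1000 + 7/50 → 277/1000
merge 37/250 + 163/1000 → 311/1000
merge 173/1000 + 239/1000 → 103/250
merge 277/1000 + 311/1000 → 147/250
merge 103/250 + 147/250 → 1
L = 163/1000 + 239/1000 + 277/1000 + 311/1000 + 103/250 + 147/250 + 1 = 299/100 = 2.99 bits/symbol.

2.99 bits/symbol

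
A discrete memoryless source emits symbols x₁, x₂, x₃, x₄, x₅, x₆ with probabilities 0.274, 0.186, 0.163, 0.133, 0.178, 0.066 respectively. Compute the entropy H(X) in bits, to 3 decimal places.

H = −Σ pᵢ log₂ pᵢ.
−0.274·log₂(0.274) = 0.5118
−0.186·log₂(0.186) = 0.4514
−0.163·log₂(0.163) = 0.4266
−0.133·log₂(0.133) = 0.3871
−0.178·log₂(0.178) = 0.4432
−0.066·log₂(0.066) = 0.2588
Sum ≈ 2.4788 → 2.479 bits.

2.479 bits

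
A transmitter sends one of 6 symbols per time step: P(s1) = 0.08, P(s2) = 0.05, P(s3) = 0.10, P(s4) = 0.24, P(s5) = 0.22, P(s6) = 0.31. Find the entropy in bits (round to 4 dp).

2.3383 bits

H = −Σ pᵢ log₂ pᵢ.
−0.08·log₂(0.08) = 0.2915
−0.05·log₂(0.05) = 0.2161
−0.10·log₂(0.10) = 0.3322
−0.24·log₂(0.24) = 0.4941
−0.22·log₂(0.22) = 0.4806
−0.31·log₂(0.31) = 0.5238
Sum ≈ 2.3383 → 2.3383 bits.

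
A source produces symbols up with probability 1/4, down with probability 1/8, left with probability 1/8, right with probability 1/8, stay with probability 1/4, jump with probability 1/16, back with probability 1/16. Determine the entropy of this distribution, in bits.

2.625 bits

Each probability is a power of 1/2, so log₂(1/p) is an integer.
H = Σ p·log₂(1/p) = 1/4·2 + 1/8·3 + 1/8·3 + 1/8·3 + 1/4·2 + 1/16·4 + 1/16·4 = 2.625 bits.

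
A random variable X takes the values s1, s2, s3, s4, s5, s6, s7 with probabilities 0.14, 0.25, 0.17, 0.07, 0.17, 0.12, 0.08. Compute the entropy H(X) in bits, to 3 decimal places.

H = −Σ pᵢ log₂ pᵢ.
−0.14·log₂(0.14) = 0.3971
−0.25·log₂(0.25) = 0.5000
−0.17·log₂(0.17) = 0.4346
−0.07·log₂(0.07) = 0.2686
−0.17·log₂(0.17) = 0.4346
−0.12·log₂(0.12) = 0.3671
−0.08·log₂(0.08) = 0.2915
Sum ≈ 2.6934 → 2.693 bits.

2.693 bits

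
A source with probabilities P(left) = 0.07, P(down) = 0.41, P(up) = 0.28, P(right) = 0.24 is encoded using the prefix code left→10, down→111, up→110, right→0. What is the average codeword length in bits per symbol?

L̄ = Σ pᵢ·ℓᵢ = 0.07·2 + 0.41·3 + 0.28·3 + 0.24·1 = 2.45 bits/symbol.

2.45 bits/symbol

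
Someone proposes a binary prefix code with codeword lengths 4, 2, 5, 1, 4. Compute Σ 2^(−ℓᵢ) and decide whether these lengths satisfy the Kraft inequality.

With common denominator 2^5 = 32: Σ 2^(−ℓᵢ) = 2/32 + 8/32 + 1/32 + 16/32 + 2/32 = 29/32 = 0.90625.
Kraft's inequality requires Σ ≤ 1; here Σ = 0.90625 ≤ 1, so such a prefix code exists.

0.90625; yes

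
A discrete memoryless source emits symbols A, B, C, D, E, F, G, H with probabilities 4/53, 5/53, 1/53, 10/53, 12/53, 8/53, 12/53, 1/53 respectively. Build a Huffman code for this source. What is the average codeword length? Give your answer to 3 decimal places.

2.698 bits/symbol

Repeatedly combine the two least-probable nodes; the expected code length is the sum of the merged weights.
merge 1/53 + 1/53 → 2/53
merge 2/53 + 4/53 → 6/53
merge 5/53 + 6/53 → 11/53
merge 8/53 + 10/53 → 18/53
merge 11/53 + 12/53 → 23/53
merge 12/53 + 18/53 → 30/53
merge 23/53 + 30/53 → 1
L = 2/53 + 6/53 + 11/53 + 18/53 + 23/53 + 30/53 + 1 = 143/53 ≈ 2.698 bits/symbol.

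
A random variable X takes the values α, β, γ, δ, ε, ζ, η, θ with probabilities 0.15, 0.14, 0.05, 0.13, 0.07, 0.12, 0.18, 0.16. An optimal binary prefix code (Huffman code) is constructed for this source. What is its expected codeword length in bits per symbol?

2.94 bits/symbol

Repeatedly combine the two least-probable nodes; the expected code length is the sum of the merged weights.
merge 1/20 + 7/100 → 3/25
merge 3/25 + 3/25 → 6/25
merge 13/100 + 7/50 → 27/100
merge 3/20 + 4/25 → 31/100
merge 9/50 + 6/25 → 21/50
merge 27/100 + 31/100 → 29/50
merge 21/50 + 29/50 → 1
L = 3/25 + 6/25 + 27/100 + 31/100 + 21/50 + 29/50 + 1 = 147/50 = 2.94 bits/symbol.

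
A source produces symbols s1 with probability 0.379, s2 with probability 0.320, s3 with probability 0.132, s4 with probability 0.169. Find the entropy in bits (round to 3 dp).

H = −Σ pᵢ log₂ pᵢ.
−0.379·log₂(0.379) = 0.5305
−0.320·log₂(0.320) = 0.5260
−0.132·log₂(0.132) = 0.3856
−0.169·log₂(0.169) = 0.4335
Sum ≈ 1.8756 → 1.876 bits.

1.876 bits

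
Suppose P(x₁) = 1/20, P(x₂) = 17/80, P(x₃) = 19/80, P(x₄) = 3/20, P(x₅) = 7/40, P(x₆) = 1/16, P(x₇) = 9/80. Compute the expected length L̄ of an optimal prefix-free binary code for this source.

Repeatedly combine the two least-probable nodes; the expected code length is the sum of the merged weights.
merge 1/20 + 1/16 → 9/80
merge 9/80 + 9/80 → 9/40
merge 3/20 + 7/40 → 13/40
merge 17/80 + 9/40 → 7/16
merge 19/80 + 13/40 → 9/16
merge 7/16 + 9/16 → 1
L = 9/80 + 9/40 + 13/40 + 7/16 + 9/16 + 1 = 213/80 = 2.6625 bits/symbol.

2.6625 bits/symbol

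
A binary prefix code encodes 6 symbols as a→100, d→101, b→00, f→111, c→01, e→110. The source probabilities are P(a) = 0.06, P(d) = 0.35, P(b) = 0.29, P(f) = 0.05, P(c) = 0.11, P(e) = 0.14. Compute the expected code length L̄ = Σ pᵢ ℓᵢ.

L̄ = Σ pᵢ·ℓᵢ = 0.06·3 + 0.35·3 + 0.29·2 + 0.05·3 + 0.11·2 + 0.14·3 = 2.6 bits/symbol.

2.6 bits/symbol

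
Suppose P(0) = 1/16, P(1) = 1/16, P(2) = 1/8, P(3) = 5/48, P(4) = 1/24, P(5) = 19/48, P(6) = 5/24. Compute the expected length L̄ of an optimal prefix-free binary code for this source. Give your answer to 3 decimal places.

2.479 bits/symbol

Repeatedly combine the two least-probable nodes; the expected code length is the sum of the merged weights.
merge 1/24 + 1/16 → 5/48
merge 1/16 + 5/48 → 1/6
merge 5/48 + 1/8 → 11/48
merge 1/6 + 5/24 → 3/8
merge 11/48 + 3/8 → 29/48
merge 19/48 + 29/48 → 1
L = 5/48 + 1/6 + 11/48 + 3/8 + 29/48 + 1 = 119/48 ≈ 2.479 bits/symbol.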